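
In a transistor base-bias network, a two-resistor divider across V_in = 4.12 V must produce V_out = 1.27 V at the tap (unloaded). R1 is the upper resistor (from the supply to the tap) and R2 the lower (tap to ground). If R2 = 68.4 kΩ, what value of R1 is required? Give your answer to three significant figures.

Required fraction k = V_out/V_in = 0.3083.
Rearranging, R1 = R2·(1−k)/k = 68.4 × 2.244 = 153.5 kΩ.

R1 ≈ 153 kΩ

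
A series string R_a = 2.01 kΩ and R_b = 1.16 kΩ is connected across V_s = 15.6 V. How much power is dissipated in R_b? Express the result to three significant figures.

P ≈ 28.1 mW

Series current I = V_s/ΣR = 15.6/3.170 = 4.921 mA.
P(R_b) = I²·R_b = (4.921)² × 1.16 = 28.09 mW.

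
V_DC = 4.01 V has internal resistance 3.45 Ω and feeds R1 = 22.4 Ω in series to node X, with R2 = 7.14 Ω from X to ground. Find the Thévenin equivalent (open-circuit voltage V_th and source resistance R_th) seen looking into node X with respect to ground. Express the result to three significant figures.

V_th ≈ 0.868 V, R_th ≈ 5.59 Ω

R1' = 3.45 + 22.4 = 25.85 Ω (source resistance + R1).
V_th is the unloaded tap voltage: V_DC · R2/(R1'+R2) = 4.01 × 0.2164 = 0.8679 V.
Looking into X with the source shorted: R_th = R1'·R2/(R1'+R2) = 25.85 × 7.14/32.99 = 5.595 Ω.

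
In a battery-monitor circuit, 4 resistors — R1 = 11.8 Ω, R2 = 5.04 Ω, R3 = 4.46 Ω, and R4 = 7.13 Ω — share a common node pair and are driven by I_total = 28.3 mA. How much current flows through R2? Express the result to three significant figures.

ΣG = 1/11.8 + 1/5.04 + 1/4.46 + 1/7.13 = 0.6476.
By the current-divider rule, I = I_total · G_k/ΣG = 28.3 × 0.3064 = 8.670 mA.

I ≈ 8.67 mA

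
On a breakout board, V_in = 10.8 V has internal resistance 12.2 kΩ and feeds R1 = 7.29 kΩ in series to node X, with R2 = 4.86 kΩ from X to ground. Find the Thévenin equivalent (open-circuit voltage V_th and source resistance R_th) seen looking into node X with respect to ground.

R1' = 12.2 + 7.29 = 19.49 kΩ (source resistance + R1).
With X open, the divider is unloaded: V_th = 10.8 × 4.86/24.35 = 2.156 V.
With V_in suppressed (replaced by a short), R_th = R1' ‖ R2 = (19.49 × 4.86)/(19.49 + 4.86) = 3.890 kΩ.

V_th ≈ 2.16 V, R_th ≈ 3.89 kΩ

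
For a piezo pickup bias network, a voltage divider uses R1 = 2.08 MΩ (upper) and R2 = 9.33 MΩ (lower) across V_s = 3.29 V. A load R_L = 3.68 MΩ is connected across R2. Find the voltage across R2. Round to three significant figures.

First combine the lower leg with the load: R2 ‖ R_L = 2.639 MΩ.
Voltage divider with the loaded lower leg: V_out = 3.29 × 2.639/(2.08 + 2.639) = 3.29 × 0.5592 = 1.840 V.

V_out ≈ 1.84 V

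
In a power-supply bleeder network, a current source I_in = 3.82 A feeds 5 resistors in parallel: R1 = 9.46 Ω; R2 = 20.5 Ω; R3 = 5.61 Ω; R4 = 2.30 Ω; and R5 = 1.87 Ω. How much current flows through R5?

Total conductance ΣG = 1/9.46 + 1/20.5 + 1/5.61 + 1/2.30 + 1/1.87 = 1.302 (units of 1/Ω).
R5 takes the fraction G_k/ΣG = 0.5348/1.302 = 0.4106, so I = 3.82 × 0.4106 = 1.569 A.

I ≈ 1.57 A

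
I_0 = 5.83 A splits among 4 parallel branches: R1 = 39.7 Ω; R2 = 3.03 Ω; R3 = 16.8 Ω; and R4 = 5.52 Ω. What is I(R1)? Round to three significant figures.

I ≈ 0.246 A

ΣG = 1/39.7 + 1/3.03 + 1/16.8 + 1/5.52 = 0.5959.
Current divider: I(R1) = I_0 · G_k/ΣG = 5.83 × (0.02519/0.5959) = 5.83 × 0.04227 = 0.2464 A.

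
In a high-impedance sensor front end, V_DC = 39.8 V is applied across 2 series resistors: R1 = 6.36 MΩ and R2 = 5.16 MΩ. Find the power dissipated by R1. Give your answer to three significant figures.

P ≈ 75.9 µW

ΣR = 11.52 MΩ → I = 39.8/11.52 = 3.455 µA.
P = I²R = 11.94 × 6.36 = 75.91 µW.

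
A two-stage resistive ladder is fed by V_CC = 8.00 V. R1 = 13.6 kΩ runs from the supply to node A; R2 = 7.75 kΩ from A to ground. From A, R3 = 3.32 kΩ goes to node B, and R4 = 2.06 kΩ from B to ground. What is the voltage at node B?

Looking into the second stage from A: R3 + R4 = 5.380 kΩ appears in parallel with R2.
R2 ‖ (R3+R4) = 3.176 kΩ.
V_A = 8.00 × 3.176/(13.6 + 3.176) = 1.514 V.
V_B = V_A × 0.3829 = 0.5799 V.

V_B ≈ 0.580 V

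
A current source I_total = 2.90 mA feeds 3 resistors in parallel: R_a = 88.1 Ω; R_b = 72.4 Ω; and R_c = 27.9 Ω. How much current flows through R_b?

Total conductance ΣG = 1/88.1 + 1/72.4 + 1/27.9 = 0.06101 (units of 1/Ω).
Current divider: I(R_b) = I_total · G_k/ΣG = 2.90 × (0.01381/0.06101) = 2.90 × 0.2264 = 0.6566 mA.

I ≈ 0.657 mA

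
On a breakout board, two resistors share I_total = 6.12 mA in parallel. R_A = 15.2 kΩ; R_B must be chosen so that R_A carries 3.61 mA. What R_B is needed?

Two-branch current divider: I_A = I_total · R_B/(R_A + R_B).
3.61/6.12 = R_B/(R_A + R_B) → R_B = R_A · (0.5899)/(1 − 0.5899) = 15.2 × 1.438 = 21.86 kΩ.

R_B ≈ 21.9 kΩ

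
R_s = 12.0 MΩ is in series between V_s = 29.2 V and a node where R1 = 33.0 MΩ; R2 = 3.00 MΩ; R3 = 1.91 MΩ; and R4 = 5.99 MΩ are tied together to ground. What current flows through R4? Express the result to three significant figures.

I ≈ 0.357 µA

Combine the parallel branches: R_p = (1/33.0 + 1/3.00 + 1/1.91 + 1/5.99)⁻¹ = 0.9486 MΩ.
V_A by voltage divider: V_A = 29.2 × 0.9486/(12.0 + 0.9486) = 2.139 V.
I(R4) = V_A / R4 = 2.139/5.99 = 0.3571 µA.
(Check via current divider: I_total = 2.255 µA; share G_k/ΣG = 0.1584 → same result.)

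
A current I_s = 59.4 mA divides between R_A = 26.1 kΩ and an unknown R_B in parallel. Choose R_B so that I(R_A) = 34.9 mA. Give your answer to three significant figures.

The fraction through R_A equals R_B/(R_A+R_B).
With f = 0.5875, R_B = R_A · f/(1−f) = 26.1 × 1.424 = 37.18 kΩ.

R_B ≈ 37.2 kΩ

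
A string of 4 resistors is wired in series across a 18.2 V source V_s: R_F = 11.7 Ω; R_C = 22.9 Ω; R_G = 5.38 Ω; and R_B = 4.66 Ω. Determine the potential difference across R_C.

V ≈ 9.34 V

ΣR = 11.7 + 22.9 + 5.38 + 4.66 = 44.64 Ω.
V = V_s · R/ΣR = 18.2 × 0.5130 = 9.336 V.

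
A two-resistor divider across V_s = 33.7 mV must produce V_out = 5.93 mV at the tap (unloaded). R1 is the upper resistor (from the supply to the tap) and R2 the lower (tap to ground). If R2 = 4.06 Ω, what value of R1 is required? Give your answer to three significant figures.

Required fraction k = V_out/V_s = 0.1760.
R1 = R2·(1/k − 1) = 4.06 × 4.683 = 19.01 Ω.

R1 ≈ 19.0 Ω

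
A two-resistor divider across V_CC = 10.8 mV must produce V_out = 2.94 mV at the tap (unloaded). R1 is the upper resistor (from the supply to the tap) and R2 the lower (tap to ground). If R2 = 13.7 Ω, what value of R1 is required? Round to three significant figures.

The divider ratio is R2/(R1+R2) = 2.94/10.8 = 0.2722.
So R1 = R2 · (V_CC/V_out − 1) = 13.7 × (10.8/2.94 − 1) = 13.7 × 2.673 = 36.63 Ω.

R1 ≈ 36.6 Ω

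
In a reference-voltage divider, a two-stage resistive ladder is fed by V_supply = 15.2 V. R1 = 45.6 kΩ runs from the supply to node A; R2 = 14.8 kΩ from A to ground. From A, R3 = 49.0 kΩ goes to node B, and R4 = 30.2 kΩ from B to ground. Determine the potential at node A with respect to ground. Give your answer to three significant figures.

V_A ≈ 3.26 V

Looking into the second stage from A: R3 + R4 = 79.20 kΩ appears in parallel with R2.
R2 ‖ (R3+R4) = 12.47 kΩ.
V_A = 15.2 × 12.47/(45.6 + 12.47) = 3.264 V.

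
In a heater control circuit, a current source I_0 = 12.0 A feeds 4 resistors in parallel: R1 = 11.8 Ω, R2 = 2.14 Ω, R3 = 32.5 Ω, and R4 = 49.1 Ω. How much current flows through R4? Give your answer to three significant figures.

Conductances: ΣG = 1/11.8 + 1/2.14 + 1/32.5 + 1/49.1 = 0.6032 (1/Ω).
R4 takes the fraction G_k/ΣG = 0.02037/0.6032 = 0.03377, so I = 12.0 × 0.03377 = 0.4052 A.

I ≈ 0.405 A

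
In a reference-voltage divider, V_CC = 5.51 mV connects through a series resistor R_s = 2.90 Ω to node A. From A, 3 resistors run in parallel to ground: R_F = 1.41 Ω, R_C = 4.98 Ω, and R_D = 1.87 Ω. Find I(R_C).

I ≈ 0.213 mA

Equivalent of the parallel group: R_p = 0.6921 Ω.
Node voltage V_A = V_CC · R_p/(R_s + R_p) = 5.51 × 0.1927 = 1.062 mV.
Branch current I = V_A/R_C = 1.062/4.98 = 0.2132 mA.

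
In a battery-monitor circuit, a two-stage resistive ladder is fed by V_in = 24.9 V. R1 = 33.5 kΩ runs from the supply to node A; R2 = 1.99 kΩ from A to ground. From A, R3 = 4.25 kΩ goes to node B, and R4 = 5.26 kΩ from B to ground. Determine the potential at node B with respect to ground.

V_B ≈ 0.645 V

Node A sees R2 in parallel with the series input of stage 2, R3 + R4 = 9.510 kΩ.
Effective lower resistance at A: R2 ‖ 9.510 = 1.646 kΩ.
First divider: V_A = V_in · 1.646/(33.5 + 1.646) = 1.166 V.
V_B = V_A × 0.5531 = 0.6449 V.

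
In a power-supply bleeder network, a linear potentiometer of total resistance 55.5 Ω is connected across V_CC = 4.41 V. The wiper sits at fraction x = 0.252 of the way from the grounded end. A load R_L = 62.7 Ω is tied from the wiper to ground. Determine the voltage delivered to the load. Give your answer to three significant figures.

Split the track: R_lower = x·R_p = 13.99 Ω, R_upper = (1−x)·R_p = 41.51 Ω.
(x·R_p) ‖ R_L = 11.44 Ω.
Then V_out = V_CC · 11.44/(41.51 + 11.44) = 0.9524 V.

V_out ≈ 0.952 V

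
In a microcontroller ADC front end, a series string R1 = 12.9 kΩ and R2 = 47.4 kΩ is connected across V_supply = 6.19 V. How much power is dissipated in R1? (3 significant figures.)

P ≈ 0.136 mW

The common current is I = 6.19/60.30 = 0.1027 mA.
P(R1) = I²·R1 = (0.1027)² × 12.9 = 0.1359 mW.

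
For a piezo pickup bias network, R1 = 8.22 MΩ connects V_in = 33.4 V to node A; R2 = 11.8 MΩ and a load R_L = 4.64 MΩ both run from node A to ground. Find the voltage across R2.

The load sits in parallel with R2, giving an effective lower resistance R2' = R2·R_L/(R2+R_L) = 3.330 MΩ.
Voltage divider with the loaded lower leg: V_out = 33.4 × 3.330/(8.22 + 3.330) = 33.4 × 0.2883 = 9.630 V.

V_out ≈ 9.63 V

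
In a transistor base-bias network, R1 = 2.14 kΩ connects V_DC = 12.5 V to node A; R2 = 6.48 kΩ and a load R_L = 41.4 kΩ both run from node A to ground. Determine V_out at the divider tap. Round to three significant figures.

R2 ‖ R_L = (6.48 × 41.4)/(6.48 + 41.4) = 5.603 kΩ.
Then V_out = V_DC · R2'/(R1 + R2') = 12.5 × 5.603/7.743 = 9.045 V.
(Unloaded it would be 9.40 V; the load pulls it down.)

V_out ≈ 9.05 V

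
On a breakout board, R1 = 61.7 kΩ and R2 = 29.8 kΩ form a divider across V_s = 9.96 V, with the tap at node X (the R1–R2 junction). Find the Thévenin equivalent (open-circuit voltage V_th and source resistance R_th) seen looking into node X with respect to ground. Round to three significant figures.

V_th ≈ 3.24 V, R_th ≈ 20.1 kΩ

V_th is the unloaded tap voltage: V_s · R2/(R1+R2) = 9.96 × 0.3257 = 3.244 V.
With V_s suppressed (replaced by a short), R_th = R1 ‖ R2 = (61.70 × 29.8)/(61.70 + 29.8) = 20.09 kΩ.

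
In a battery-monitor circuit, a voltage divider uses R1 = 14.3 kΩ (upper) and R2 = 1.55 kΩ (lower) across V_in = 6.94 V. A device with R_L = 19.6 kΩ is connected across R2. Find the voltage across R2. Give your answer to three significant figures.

The load sits in parallel with R2, giving an effective lower resistance R2' = R2·R_L/(R2+R_L) = 1.436 kΩ.
Then V_out = V_in · R2'/(R1 + R2') = 6.94 × 1.436/15.74 = 0.6335 V.
(Unloaded it would be 0.679 V; the load pulls it down.)

V_out ≈ 0.633 V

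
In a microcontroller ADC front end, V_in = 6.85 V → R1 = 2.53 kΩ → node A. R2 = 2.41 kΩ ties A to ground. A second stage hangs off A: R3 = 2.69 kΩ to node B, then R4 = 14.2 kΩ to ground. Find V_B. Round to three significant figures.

Looking into the second stage from A: R3 + R4 = 16.89 kΩ appears in parallel with R2.
R2 ‖ (R3+R4) = 2.109 kΩ.
V_A = 6.85 × 2.109/(2.53 + 2.109) = 3.114 V.
Then the unloaded second divider: V_B = V_A × R4/(R3+R4) = 3.114 × 0.8407 = 2.618 V.

V_B ≈ 2.62 V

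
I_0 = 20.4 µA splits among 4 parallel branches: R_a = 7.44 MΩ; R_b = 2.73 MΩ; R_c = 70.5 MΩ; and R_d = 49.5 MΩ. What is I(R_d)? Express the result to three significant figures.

I ≈ 0.770 µA

ΣG = 1/7.44 + 1/2.73 + 1/70.5 + 1/49.5 = 0.5351.
Current divider: I(R_d) = I_0 · G_k/ΣG = 20.4 × (0.02020/0.5351) = 20.4 × 0.03775 = 0.7702 µA.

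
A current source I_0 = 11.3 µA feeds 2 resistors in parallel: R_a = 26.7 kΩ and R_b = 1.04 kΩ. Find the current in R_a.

Two-branch current divider: I_k = I_0 · R_other/(R_1 + R_2).
I(R_a) = 11.3 × 1.04/(26.7 + 1.04) = 11.3 × 0.03749 = 0.4236 µA.

I ≈ 0.424 µA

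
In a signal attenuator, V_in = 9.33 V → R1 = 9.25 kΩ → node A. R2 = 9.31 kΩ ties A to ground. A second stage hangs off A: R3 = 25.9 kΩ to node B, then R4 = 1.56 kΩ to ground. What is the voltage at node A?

Looking into the second stage from A: R3 + R4 = 27.46 kΩ appears in parallel with R2.
R2 ‖ (R3+R4) = 6.953 kΩ.
V_A = 9.33 × 6.953/(9.25 + 6.953) = 4.004 V.

V_A ≈ 4.00 V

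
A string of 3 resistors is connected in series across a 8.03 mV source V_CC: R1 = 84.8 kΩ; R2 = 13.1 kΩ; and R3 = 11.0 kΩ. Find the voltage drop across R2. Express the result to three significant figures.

Total series resistance ΣR = 84.8 + 13.1 + 11.0 = 108.9 kΩ.
V = V_CC · R/ΣR = 8.03 × 0.1203 = 0.9660 mV.

V ≈ 0.966 mV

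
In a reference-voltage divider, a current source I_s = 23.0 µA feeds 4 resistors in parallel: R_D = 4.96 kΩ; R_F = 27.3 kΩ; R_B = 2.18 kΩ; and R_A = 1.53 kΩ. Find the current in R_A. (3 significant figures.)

I ≈ 11.1 µA

Total conductance ΣG = 1/4.96 + 1/27.3 + 1/2.18 + 1/1.53 = 1.351 (units of 1/kΩ).
Current divider: I(R_A) = I_s · G_k/ΣG = 23.0 × (0.6536/1.351) = 23.0 × 0.4839 = 11.13 µA.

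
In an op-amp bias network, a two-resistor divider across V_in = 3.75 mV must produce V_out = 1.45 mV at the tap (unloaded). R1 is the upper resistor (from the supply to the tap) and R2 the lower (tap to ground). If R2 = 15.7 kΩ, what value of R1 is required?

Required fraction k = V_out/V_in = 0.3867.
Rearranging, R1 = R2·(1−k)/k = 15.7 × 1.586 = 24.90 kΩ.

R1 ≈ 24.9 kΩ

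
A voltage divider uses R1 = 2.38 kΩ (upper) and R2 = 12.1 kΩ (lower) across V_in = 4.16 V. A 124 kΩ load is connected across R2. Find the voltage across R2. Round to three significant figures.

First combine the lower leg with the load: R2 ‖ R_L = 11.02 kΩ.
Then V_out = V_in · R2'/(R1 + R2') = 4.16 × 11.02/13.40 = 3.421 V.
(Unloaded it would be 3.48 V; the load pulls it down.)

V_out ≈ 3.42 V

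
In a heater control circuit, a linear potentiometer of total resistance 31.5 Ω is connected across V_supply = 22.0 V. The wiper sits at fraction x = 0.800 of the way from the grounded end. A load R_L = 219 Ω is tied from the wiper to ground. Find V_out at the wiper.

The pot divides into 6.300 Ω above the wiper and 25.20 Ω below.
Lower segment in parallel with the load: 25.20 ‖ 219 = 22.60 Ω.
Loaded-divider output: V_out = 22.0 × 0.7820 = 17.20 V.

V_out ≈ 17.2 V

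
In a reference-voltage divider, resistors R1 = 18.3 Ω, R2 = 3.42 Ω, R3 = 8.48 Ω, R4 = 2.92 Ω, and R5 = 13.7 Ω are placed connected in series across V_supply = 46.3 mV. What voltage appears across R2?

Total series resistance ΣR = 18.3 + 3.42 + 8.48 + 2.92 + 13.7 = 46.82 Ω.
Voltage divider: V = V_supply · (3.420 / 46.82) = 46.3 × 0.07305 = 3.382 mV.

V ≈ 3.38 mV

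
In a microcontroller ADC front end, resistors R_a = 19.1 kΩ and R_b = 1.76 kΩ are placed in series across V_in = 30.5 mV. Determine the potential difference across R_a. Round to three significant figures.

V ≈ 27.9 mV

ΣR = 19.1 + 1.76 = 20.86 kΩ.
Voltage divider: V = V_in · (19.10 / 20.86) = 30.5 × 0.9156 = 27.93 mV.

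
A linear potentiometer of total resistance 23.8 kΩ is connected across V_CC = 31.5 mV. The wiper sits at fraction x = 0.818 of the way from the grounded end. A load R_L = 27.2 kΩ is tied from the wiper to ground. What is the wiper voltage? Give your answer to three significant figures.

V_out ≈ 22.8 mV

The pot divides into 4.332 kΩ above the wiper and 19.47 kΩ below.
Lower segment in parallel with the load: 19.47 ‖ 27.2 = 11.35 kΩ.
Loaded-divider output: V_out = 31.5 × 0.7237 = 22.80 mV.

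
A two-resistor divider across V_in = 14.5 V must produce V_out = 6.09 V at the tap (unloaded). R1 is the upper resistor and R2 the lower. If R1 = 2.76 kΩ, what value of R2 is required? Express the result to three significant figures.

V_out/V_in = R2/(R1+R2) = 0.4200.
R2 = R1 · 0.4200/(1 − 0.4200) = 1.999 kΩ.

R2 ≈ 2.00 kΩ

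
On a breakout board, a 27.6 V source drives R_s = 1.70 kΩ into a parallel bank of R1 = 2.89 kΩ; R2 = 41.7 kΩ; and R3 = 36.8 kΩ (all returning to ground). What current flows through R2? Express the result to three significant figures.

I ≈ 0.395 mA

Equivalent of the parallel group: R_p = 2.518 kΩ.
Node voltage V_A = V_CC · R_p/(R_s + R_p) = 27.6 × 0.5969 = 16.48 V.
I(R2) = V_A / R2 = 16.48/41.7 = 0.3951 mA.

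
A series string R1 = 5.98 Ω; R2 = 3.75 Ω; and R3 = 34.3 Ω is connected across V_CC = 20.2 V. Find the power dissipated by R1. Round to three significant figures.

P ≈ 1.26 W

The common current is I = 20.2/44.03 = 0.4588 A.
P = I²R = 0.2105 × 5.98 = 1.259 W.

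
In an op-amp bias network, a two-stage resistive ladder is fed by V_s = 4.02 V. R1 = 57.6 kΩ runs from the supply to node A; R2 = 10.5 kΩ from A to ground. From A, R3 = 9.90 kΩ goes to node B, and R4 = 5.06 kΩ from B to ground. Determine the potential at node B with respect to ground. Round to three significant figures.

V_B ≈ 0.132 V

Node A sees R2 in parallel with the series input of stage 2, R3 + R4 = 14.96 kΩ.
R2 ‖ (R3+R4) = 6.170 kΩ.
First divider: V_A = V_s · 6.170/(57.6 + 6.170) = 0.3889 V.
Stage 2 is unloaded, so V_B = V_A · R4/(R3+R4) = 0.3889 × 5.06/14.96 = 0.1316 V.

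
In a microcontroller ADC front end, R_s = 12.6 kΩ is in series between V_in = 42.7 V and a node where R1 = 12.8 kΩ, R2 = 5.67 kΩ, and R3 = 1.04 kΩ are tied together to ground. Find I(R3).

I ≈ 2.52 mA

Combine the parallel branches: R_p = (1/12.8 + 1/5.67 + 1/1.04)⁻¹ = 0.8223 kΩ.
V_A by voltage divider: V_A = 42.7 × 0.8223/(12.6 + 0.8223) = 2.616 V.
Branch current I = V_A/R3 = 2.616/1.04 = 2.515 mA.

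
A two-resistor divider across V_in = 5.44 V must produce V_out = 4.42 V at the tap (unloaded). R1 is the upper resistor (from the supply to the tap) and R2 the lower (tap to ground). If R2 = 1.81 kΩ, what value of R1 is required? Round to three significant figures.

V_out/V_in = R2/(R1+R2) = 0.8125.
R1 = R2·(1/k − 1) = 1.81 × 0.2308 = 0.4177 kΩ.

R1 ≈ 0.418 kΩ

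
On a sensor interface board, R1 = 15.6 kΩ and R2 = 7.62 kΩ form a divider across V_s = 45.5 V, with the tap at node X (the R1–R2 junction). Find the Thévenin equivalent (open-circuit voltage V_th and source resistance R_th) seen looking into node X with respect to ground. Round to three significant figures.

Open-circuit (no load on X): V_th = V_s · R2/(R1 + R2) = 45.5 × 7.62/(15.60 + 7.62) = 14.93 V.
Looking into X with the source shorted: R_th = R1·R2/(R1+R2) = 15.60 × 7.62/23.22 = 5.119 kΩ.

V_th ≈ 14.9 V, R_th ≈ 5.12 kΩ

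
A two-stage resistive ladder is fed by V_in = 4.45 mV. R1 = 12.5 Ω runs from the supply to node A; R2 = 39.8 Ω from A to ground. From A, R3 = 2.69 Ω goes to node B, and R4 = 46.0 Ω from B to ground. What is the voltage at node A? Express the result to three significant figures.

The second stage (R3 + R4 = 48.69 Ω) loads node A in parallel with R2.
Effective lower resistance at A: R2 ‖ 48.69 = 21.90 Ω.
So V_A = 4.45 × 0.6366 = 2.833 mV.

V_A ≈ 2.83 mV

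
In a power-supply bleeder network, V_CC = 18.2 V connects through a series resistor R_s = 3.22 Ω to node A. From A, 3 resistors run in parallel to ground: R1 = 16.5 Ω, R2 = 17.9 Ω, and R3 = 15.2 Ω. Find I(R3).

I ≈ 0.755 A

Combine the parallel branches: R_p = (1/16.5 + 1/17.9 + 1/15.2)⁻¹ = 5.487 Ω.
V_A by voltage divider: V_A = 18.2 × 5.487/(3.22 + 5.487) = 11.47 V.
I(R3) = V_A / R3 = 11.47/15.2 = 0.7545 A.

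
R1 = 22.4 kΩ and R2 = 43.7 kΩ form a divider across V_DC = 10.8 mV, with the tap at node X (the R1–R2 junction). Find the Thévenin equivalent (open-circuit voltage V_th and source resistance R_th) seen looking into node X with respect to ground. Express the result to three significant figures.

Open-circuit (no load on X): V_th = V_DC · R2/(R1 + R2) = 10.8 × 43.7/(22.40 + 43.7) = 7.140 mV.
Looking into X with the source shorted: R_th = R1·R2/(R1+R2) = 22.40 × 43.7/66.10 = 14.81 kΩ.

V_th ≈ 7.14 mV, R_th ≈ 14.8 kΩ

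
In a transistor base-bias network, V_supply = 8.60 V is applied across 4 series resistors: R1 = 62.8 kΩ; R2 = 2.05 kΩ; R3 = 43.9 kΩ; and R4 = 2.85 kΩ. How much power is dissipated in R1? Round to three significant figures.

The common current is I = 8.60/111.6 = 0.07706 mA.
P = I²R = 0.005938 × 62.8 = 0.3729 mW.

P ≈ 0.373 mW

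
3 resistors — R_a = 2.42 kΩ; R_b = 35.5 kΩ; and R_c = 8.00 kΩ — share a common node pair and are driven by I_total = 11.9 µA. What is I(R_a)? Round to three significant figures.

I ≈ 8.68 µA

Conductances: ΣG = 1/2.42 + 1/35.5 + 1/8.00 = 0.5664 (1/kΩ).
Current divider: I(R_a) = I_total · G_k/ΣG = 11.9 × (0.4132/0.5664) = 11.9 × 0.7296 = 8.682 µA.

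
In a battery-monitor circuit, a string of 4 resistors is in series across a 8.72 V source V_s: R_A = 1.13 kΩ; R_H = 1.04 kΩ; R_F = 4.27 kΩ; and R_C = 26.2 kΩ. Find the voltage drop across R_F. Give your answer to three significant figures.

V ≈ 1.14 V

Total series resistance ΣR = 1.13 + 1.04 + 4.27 + 26.2 = 32.64 kΩ.
By the voltage-divider rule, V = 8.72 × 4.270/32.64 = 1.141 V.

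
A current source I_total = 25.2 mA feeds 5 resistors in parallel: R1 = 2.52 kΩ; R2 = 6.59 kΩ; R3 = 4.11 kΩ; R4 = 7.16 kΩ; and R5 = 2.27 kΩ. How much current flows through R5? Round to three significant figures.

Total conductance ΣG = 1/2.52 + 1/6.59 + 1/4.11 + 1/7.16 + 1/2.27 = 1.372 (units of 1/kΩ).
Current divider: I(R5) = I_total · G_k/ΣG = 25.2 × (0.4405/1.372) = 25.2 × 0.3211 = 8.091 mA.

I ≈ 8.09 mA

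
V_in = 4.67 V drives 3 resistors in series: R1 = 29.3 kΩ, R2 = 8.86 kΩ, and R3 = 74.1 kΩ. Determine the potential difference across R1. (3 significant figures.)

Total series resistance ΣR = 29.3 + 8.86 + 74.1 = 112.3 kΩ.
Voltage divider: V = V_in · (29.30 / 112.3) = 4.67 × 0.2610 = 1.219 V.

V ≈ 1.22 V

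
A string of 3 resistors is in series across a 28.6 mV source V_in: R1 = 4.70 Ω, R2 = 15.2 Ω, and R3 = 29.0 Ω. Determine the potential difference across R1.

V ≈ 2.75 mV

ΣR = 4.70 + 15.2 + 29.0 = 48.90 Ω.
V = V_in · R/ΣR = 28.6 × 0.09611 = 2.749 mV.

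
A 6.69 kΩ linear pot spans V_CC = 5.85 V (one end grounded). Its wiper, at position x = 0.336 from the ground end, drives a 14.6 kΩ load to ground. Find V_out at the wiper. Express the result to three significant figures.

V_out ≈ 1.78 V

The pot divides into 4.442 kΩ above the wiper and 2.248 kΩ below.
R_L loads the lower segment: effective lower R = 1.948 kΩ.
V_out = 5.85 × 1.948/(4.442 + 1.948) = 1.783 V.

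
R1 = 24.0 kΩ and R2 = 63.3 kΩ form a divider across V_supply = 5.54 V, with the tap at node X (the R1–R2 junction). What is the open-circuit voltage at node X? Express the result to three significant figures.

With X open, the divider is unloaded: V_th = 5.54 × 63.3/87.30 = 4.017 V.

V_th ≈ 4.02 V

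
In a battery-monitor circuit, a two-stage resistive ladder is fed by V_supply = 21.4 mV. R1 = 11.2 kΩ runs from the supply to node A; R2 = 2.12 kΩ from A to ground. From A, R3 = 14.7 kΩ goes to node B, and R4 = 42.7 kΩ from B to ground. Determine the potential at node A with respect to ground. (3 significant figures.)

V_A ≈ 3.30 mV

Node A sees R2 in parallel with the series input of stage 2, R3 + R4 = 57.40 kΩ.
R2 ‖ (R3+R4) = 2.044 kΩ.
First divider: V_A = V_supply · 2.044/(11.2 + 2.044) = 3.303 mV.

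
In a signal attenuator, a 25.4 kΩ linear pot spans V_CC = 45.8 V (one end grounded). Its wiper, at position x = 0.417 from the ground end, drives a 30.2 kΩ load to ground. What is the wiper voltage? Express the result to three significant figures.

V_out ≈ 15.9 V

Split the track: R_lower = x·R_p = 10.59 kΩ, R_upper = (1−x)·R_p = 14.81 kΩ.
Lower segment in parallel with the load: 10.59 ‖ 30.2 = 7.842 kΩ.
V_out = 45.8 × 7.842/(14.81 + 7.842) = 15.86 V.
(Unloaded: V_out = x·V_CC = 19.1 V.)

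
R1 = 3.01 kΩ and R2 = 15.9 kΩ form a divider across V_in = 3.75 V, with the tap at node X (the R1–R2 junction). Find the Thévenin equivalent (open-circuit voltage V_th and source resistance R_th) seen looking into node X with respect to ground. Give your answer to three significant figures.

With X open, the divider is unloaded: V_th = 3.75 × 15.9/18.91 = 3.153 V.
With V_in suppressed (replaced by a short), R_th = R1 ‖ R2 = (3.010 × 15.9)/(3.010 + 15.9) = 2.531 kΩ.

V_th ≈ 3.15 V, R_th ≈ 2.53 kΩ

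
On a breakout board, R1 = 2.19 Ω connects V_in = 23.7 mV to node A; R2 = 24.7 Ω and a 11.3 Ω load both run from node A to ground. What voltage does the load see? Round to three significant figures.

The load sits in parallel with R2, giving an effective lower resistance R2' = R2·R_L/(R2+R_L) = 7.753 Ω.
Voltage divider with the loaded lower leg: V_out = 23.7 × 7.753/(2.19 + 7.753) = 23.7 × 0.7797 = 18.48 mV.

V_out ≈ 18.5 mV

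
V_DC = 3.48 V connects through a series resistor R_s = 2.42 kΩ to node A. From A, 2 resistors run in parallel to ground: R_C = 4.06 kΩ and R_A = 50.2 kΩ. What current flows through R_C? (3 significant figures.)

I ≈ 0.521 mA

Equivalent of the parallel group: R_p = 3.756 kΩ.
Node voltage V_A = V_DC · R_p/(R_s + R_p) = 3.48 × 0.6082 = 2.116 V.
I(R_C) = V_A / R_C = 2.116/4.06 = 0.5213 mA.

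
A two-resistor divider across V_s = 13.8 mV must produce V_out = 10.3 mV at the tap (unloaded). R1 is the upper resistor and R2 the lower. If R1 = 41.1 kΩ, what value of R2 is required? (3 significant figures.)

The divider ratio is R2/(R1+R2) = 10.3/13.8 = 0.7464.
Rearranging, R2 = R1·k/(1−k) = 41.1 × 2.943 = 121.0 kΩ.

R2 ≈ 121 kΩ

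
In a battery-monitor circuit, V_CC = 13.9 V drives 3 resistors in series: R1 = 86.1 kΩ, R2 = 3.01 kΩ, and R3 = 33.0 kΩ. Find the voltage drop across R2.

Total series resistance ΣR = 86.1 + 3.01 + 33.0 = 122.1 kΩ.
V = V_CC · R/ΣR = 13.9 × 0.02465 = 0.3426 V.

V ≈ 0.343 V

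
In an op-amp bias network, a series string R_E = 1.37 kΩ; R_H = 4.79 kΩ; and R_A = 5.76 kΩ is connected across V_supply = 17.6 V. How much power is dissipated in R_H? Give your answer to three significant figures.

P ≈ 10.4 mW

The common current is I = 17.6/11.92 = 1.477 mA.
V(R_H) = I·R = 7.072 V; P = V·I = 7.072 × 1.477 = 10.44 mW.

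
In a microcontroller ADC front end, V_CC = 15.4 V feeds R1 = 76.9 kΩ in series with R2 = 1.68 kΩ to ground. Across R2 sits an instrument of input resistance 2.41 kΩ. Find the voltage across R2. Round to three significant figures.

First combine the lower leg with the load: R2 ‖ R_L = 0.9899 kΩ.
Then V_out = V_CC · R2'/(R1 + R2') = 15.4 × 0.9899/77.89 = 0.1957 V.

V_out ≈ 0.196 V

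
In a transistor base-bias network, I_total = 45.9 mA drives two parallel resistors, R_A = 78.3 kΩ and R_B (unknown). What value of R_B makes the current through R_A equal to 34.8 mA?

R_B ≈ 245 kΩ

The fraction through R_A equals R_B/(R_A+R_B).
With f = 0.7582, R_B = R_A · f/(1−f) = 78.3 × 3.135 = 245.5 kΩ.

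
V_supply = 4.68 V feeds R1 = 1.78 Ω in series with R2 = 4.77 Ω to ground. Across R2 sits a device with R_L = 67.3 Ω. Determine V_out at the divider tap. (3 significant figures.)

The load sits in parallel with R2, giving an effective lower resistance R2' = R2·R_L/(R2+R_L) = 4.454 Ω.
Voltage divider with the loaded lower leg: V_out = 4.68 × 4.454/(1.78 + 4.454) = 4.68 × 0.7145 = 3.344 V.

V_out ≈ 3.34 V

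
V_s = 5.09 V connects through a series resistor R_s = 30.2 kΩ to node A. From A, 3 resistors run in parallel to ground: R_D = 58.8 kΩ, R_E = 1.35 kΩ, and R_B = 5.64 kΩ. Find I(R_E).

Parallel bank: R_p = 1/(1/58.8 + 1/1.35 + 1/5.64) = 1.069 kΩ.
Node voltage V_A = V_s · R_p/(R_s + R_p) = 5.09 × 0.03420 = 0.1741 V.
I(R_E) = V_A / R_E = 0.1741/1.35 = 0.1290 mA.

I ≈ 0.129 mA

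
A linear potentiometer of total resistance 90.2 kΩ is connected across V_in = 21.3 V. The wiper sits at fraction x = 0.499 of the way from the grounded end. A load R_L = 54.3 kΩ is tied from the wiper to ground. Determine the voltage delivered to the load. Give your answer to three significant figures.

V_out ≈ 7.51 V

Split the track: R_lower = x·R_p = 45.01 kΩ, R_upper = (1−x)·R_p = 45.19 kΩ.
(x·R_p) ‖ R_L = 24.61 kΩ.
V_out = 21.3 × 24.61/(45.19 + 24.61) = 7.510 V.
(Unloaded: V_out = x·V_in = 10.6 V.)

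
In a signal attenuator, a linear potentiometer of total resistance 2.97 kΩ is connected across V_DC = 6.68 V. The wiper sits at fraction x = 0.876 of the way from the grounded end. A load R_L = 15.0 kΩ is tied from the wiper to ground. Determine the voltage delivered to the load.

The pot divides into 0.3683 kΩ above the wiper and 2.602 kΩ below.
R_L loads the lower segment: effective lower R = 2.217 kΩ.
Then V_out = V_DC · 2.217/(0.3683 + 2.217) = 5.728 V.

V_out ≈ 5.73 V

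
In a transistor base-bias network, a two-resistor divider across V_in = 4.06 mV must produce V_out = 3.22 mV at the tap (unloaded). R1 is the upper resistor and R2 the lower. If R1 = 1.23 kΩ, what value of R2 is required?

R2 ≈ 4.72 kΩ

V_out/V_in = R2/(R1+R2) = 0.7931.
So R2 = R1 · V_out/(V_in − V_out) = 1.23 × 3.22/(4.06 − 3.22) = 1.23 × 3.833 = 4.715 kΩ.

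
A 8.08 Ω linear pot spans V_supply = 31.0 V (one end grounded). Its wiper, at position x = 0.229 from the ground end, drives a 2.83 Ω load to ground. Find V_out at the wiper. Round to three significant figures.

Lower segment x·R_p = 1.850 Ω; upper segment (1−x)·R_p = 6.230 Ω.
R_L loads the lower segment: effective lower R = 1.119 Ω.
Then V_out = V_supply · 1.119/(6.230 + 1.119) = 4.720 V.

V_out ≈ 4.72 V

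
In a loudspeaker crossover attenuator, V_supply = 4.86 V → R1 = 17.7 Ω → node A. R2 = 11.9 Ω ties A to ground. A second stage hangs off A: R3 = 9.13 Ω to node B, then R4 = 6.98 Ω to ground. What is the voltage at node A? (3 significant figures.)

V_A ≈ 1.36 V

The second stage (R3 + R4 = 16.11 Ω) loads node A in parallel with R2.
R2 ‖ (R3+R4) = 6.844 Ω.
First divider: V_A = V_supply · 6.844/(17.7 + 6.844) = 1.355 V.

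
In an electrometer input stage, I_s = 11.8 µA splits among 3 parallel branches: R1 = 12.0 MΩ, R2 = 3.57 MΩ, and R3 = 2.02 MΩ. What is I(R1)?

I ≈ 1.15 µA

Conductances: ΣG = 1/12.0 + 1/3.57 + 1/2.02 = 0.8585 (1/MΩ).
Current divider: I(R1) = I_s · G_k/ΣG = 11.8 × (0.08333/0.8585) = 11.8 × 0.09707 = 1.145 µA.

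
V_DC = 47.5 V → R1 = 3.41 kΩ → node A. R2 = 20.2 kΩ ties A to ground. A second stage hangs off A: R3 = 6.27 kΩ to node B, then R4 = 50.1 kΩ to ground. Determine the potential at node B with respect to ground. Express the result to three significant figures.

V_B ≈ 34.3 V

Looking into the second stage from A: R3 + R4 = 56.37 kΩ appears in parallel with R2.
Effective lower resistance at A: R2 ‖ 56.37 = 14.87 kΩ.
First divider: V_A = V_DC · 14.87/(3.41 + 14.87) = 38.64 V.
Then the unloaded second divider: V_B = V_A × R4/(R3+R4) = 38.64 × 0.8888 = 34.34 V.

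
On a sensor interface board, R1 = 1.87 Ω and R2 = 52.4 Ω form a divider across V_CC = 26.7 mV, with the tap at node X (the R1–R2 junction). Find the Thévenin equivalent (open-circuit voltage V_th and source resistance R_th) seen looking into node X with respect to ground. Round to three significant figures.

With X open, the divider is unloaded: V_th = 26.7 × 52.4/54.27 = 25.78 mV.
Looking into X with the source shorted: R_th = R1·R2/(R1+R2) = 1.870 × 52.4/54.27 = 1.806 Ω.

V_th ≈ 25.8 mV, R_th ≈ 1.81 Ω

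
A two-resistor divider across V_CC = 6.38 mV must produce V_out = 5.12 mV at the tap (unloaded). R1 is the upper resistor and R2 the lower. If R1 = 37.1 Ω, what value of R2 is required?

V_out/V_CC = R2/(R1+R2) = 0.8025.
Rearranging, R2 = R1·k/(1−k) = 37.1 × 4.063 = 150.8 Ω.

R2 ≈ 151 Ω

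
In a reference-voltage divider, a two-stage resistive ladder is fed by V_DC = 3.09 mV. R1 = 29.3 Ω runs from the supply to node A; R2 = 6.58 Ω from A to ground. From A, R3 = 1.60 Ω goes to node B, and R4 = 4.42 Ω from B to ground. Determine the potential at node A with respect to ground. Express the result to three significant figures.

Looking into the second stage from A: R3 + R4 = 6.020 Ω appears in parallel with R2.
Effective lower resistance at A: R2 ‖ 6.020 = 3.144 Ω.
V_A = 3.09 × 3.144/(29.3 + 3.144) = 0.2994 mV.

V_A ≈ 0.299 mV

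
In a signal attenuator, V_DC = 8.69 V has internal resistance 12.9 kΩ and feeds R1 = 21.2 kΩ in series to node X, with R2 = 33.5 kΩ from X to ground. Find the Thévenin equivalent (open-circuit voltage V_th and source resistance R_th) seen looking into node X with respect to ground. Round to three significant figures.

V_th ≈ 4.31 V, R_th ≈ 16.9 kΩ

R1' = 12.9 + 21.2 = 34.10 kΩ (source resistance + R1).
With X open, the divider is unloaded: V_th = 8.69 × 33.5/67.60 = 4.306 V.
Zeroing V_DC shorts the top of R1' to ground, so R_th = R1' ‖ R2 = 16.90 kΩ.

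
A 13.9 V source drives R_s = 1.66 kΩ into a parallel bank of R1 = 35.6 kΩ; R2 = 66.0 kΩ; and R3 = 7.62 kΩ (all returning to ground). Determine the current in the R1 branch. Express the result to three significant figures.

I ≈ 0.303 mA

Combine the parallel branches: R_p = (1/35.6 + 1/66.0 + 1/7.62)⁻¹ = 5.731 kΩ.
Node voltage V_A = V_s · R_p/(R_s + R_p) = 13.9 × 0.7754 = 10.78 V.
I(R1) = V_A / R1 = 10.78/35.6 = 0.3028 mA.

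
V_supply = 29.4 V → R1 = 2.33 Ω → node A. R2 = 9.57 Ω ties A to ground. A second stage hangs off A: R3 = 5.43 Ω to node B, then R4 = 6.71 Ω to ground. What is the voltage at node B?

The second stage (R3 + R4 = 12.14 Ω) loads node A in parallel with R2.
Effective lower resistance at A: R2 ‖ 12.14 = 5.351 Ω.
First divider: V_A = V_supply · 5.351/(2.33 + 5.351) = 20.48 V.
V_B = V_A × 0.5527 = 11.32 V.

V_B ≈ 11.3 V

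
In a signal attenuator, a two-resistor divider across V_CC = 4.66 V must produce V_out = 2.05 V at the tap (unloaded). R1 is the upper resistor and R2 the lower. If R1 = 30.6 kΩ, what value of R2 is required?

R2 ≈ 24.0 kΩ

V_out/V_CC = R2/(R1+R2) = 0.4399.
So R2 = R1 · V_out/(V_CC − V_out) = 30.6 × 2.05/(4.66 − 2.05) = 30.6 × 0.7854 = 24.03 kΩ.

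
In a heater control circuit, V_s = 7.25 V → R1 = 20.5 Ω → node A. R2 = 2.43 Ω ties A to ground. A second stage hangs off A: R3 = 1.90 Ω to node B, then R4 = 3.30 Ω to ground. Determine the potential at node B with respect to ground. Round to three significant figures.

V_B ≈ 0.344 V

The second stage (R3 + R4 = 5.200 Ω) loads node A in parallel with R2.
Effective lower resistance at A: R2 ‖ 5.200 = 1.656 Ω.
So V_A = 7.25 × 0.07475 = 0.5419 V.
Then the unloaded second divider: V_B = V_A × R4/(R3+R4) = 0.5419 × 0.6346 = 0.3439 V.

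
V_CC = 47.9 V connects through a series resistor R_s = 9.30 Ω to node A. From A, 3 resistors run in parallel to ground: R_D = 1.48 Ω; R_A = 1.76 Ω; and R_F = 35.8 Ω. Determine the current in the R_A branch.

I ≈ 2.12 A

Parallel bank: R_p = 1/(1/1.48 + 1/1.76 + 1/35.8) = 0.7863 Ω.
Node voltage V_A = V_CC · R_p/(R_s + R_p) = 47.9 × 0.07796 = 3.734 V.
Branch current I = V_A/R_A = 3.734/1.76 = 2.122 A.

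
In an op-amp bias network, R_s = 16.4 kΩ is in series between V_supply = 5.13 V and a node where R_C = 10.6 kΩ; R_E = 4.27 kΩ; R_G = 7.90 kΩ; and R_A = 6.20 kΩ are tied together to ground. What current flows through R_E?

I ≈ 0.108 mA

Combine the parallel branches: R_p = (1/10.6 + 1/4.27 + 1/7.90 + 1/6.20)⁻¹ = 1.622 kΩ.
V_A = 5.13 × 1.622/18.02 = 0.4618 V.
Branch current I = V_A/R_E = 0.4618/4.27 = 0.1081 mA.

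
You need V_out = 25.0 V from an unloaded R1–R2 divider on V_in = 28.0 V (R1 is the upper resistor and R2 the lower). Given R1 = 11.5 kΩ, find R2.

The divider ratio is R2/(R1+R2) = 25.0/28.0 = 0.8929.
So R2 = R1 · V_out/(V_in − V_out) = 11.5 × 25.0/(28.0 − 25.0) = 11.5 × 8.333 = 95.83 kΩ.

R2 ≈ 95.8 kΩ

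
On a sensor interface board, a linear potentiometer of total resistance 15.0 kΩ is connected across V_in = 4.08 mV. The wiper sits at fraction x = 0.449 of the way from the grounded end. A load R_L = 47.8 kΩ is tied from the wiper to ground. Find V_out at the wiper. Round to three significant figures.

V_out ≈ 1.70 mV

Lower segment x·R_p = 6.735 kΩ; upper segment (1−x)·R_p = 8.265 kΩ.
Lower segment in parallel with the load: 6.735 ‖ 47.8 = 5.903 kΩ.
Then V_out = V_in · 5.903/(8.265 + 5.903) = 1.700 mV.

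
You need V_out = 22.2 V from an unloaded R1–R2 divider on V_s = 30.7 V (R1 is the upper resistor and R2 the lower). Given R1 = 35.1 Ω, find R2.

R2 ≈ 91.7 Ω

Required fraction k = V_out/V_s = 0.7231.
So R2 = R1 · V_out/(V_s − V_out) = 35.1 × 22.2/(30.7 − 22.2) = 35.1 × 2.612 = 91.67 Ω.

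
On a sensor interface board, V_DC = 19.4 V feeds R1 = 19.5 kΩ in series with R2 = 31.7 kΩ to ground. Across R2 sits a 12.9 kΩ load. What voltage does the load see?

V_out ≈ 6.20 V

First combine the lower leg with the load: R2 ‖ R_L = 9.169 kΩ.
Now apply the divider: V_out = 19.4 × 0.3198 = 6.204 V.
(Unloaded it would be 12.0 V; the load pulls it down.)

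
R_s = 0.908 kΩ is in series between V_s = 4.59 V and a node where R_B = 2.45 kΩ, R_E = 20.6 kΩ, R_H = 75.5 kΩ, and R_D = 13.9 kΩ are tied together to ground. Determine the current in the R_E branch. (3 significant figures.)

Equivalent of the parallel group: R_p = 1.845 kΩ.
V_A = 4.59 × 1.845/2.753 = 3.076 V.
Branch current I = V_A/R_E = 3.076/20.6 = 0.1493 mA.
(Check via current divider: I_total = 1.667 mA; share G_k/ΣG = 0.08958 → same result.)

I ≈ 0.149 mA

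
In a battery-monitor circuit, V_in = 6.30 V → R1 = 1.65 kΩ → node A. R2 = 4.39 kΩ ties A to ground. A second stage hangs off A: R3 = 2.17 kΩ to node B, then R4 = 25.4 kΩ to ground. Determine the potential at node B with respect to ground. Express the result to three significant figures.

Looking into the second stage from A: R3 + R4 = 27.57 kΩ appears in parallel with R2.
R2 ‖ (R3+R4) = 3.787 kΩ.
First divider: V_A = V_in · 3.787/(1.65 + 3.787) = 4.388 V.
Stage 2 is unloaded, so V_B = V_A · R4/(R3+R4) = 4.388 × 25.4/27.57 = 4.043 V.

V_B ≈ 4.04 V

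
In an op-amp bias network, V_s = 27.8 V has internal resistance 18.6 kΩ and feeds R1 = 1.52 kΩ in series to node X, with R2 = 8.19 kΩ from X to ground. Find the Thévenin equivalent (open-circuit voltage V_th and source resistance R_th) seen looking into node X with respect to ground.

V_th ≈ 8.04 V, R_th ≈ 5.82 kΩ

R1' = 18.6 + 1.52 = 20.12 kΩ (source resistance + R1).
With X open, the divider is unloaded: V_th = 27.8 × 8.19/28.31 = 8.042 V.
Zeroing V_s shorts the top of R1' to ground, so R_th = R1' ‖ R2 = 5.821 kΩ.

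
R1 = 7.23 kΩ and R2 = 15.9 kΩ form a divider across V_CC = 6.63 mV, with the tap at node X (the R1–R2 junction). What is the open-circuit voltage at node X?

V_th ≈ 4.56 mV

Open-circuit (no load on X): V_th = V_CC · R2/(R1 + R2) = 6.63 × 15.9/(7.230 + 15.9) = 4.558 mV.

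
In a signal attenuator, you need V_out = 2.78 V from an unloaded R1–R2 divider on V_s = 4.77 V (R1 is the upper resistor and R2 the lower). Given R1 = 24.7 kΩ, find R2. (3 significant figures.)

Required fraction k = V_out/V_s = 0.5828.
So R2 = R1 · V_out/(V_s − V_out) = 24.7 × 2.78/(4.77 − 2.78) = 24.7 × 1.397 = 34.51 kΩ.

R2 ≈ 34.5 kΩ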